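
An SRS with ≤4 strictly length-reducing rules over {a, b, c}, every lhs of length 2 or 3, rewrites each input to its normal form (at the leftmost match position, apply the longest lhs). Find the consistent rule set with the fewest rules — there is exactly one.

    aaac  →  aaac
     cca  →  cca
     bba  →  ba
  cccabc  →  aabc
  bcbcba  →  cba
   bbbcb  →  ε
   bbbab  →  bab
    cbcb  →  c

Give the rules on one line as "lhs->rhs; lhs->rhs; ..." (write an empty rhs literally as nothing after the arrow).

bb->b; bcb->; ccc->a

  | aaac
  | cca
  | bba => ba
  | cccabc => aabc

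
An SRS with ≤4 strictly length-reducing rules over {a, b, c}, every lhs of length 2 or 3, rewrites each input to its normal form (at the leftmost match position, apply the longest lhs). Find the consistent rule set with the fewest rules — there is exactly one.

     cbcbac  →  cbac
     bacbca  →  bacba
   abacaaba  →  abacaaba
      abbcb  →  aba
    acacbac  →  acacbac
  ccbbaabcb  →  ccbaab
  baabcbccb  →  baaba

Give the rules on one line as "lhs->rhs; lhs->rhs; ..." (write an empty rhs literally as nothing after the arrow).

bb->b; bbb->ba; bbc->bb; bc->b

  | cbcbac => cbbac => cbac
  | bacbca => bacba
  | abacaaba
  | abbcb => abbb => aba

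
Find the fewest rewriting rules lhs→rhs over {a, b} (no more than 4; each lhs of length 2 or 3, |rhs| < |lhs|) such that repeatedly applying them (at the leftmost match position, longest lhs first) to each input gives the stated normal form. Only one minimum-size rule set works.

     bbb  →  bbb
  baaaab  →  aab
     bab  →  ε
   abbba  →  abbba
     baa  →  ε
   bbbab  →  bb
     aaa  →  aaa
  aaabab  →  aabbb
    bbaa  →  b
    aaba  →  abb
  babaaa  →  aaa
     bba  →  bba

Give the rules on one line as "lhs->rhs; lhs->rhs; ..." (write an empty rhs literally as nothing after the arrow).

  | bbb
  | baaaab => aab
  | bab => ε
  | abbba

aba->bb; baa->; bab->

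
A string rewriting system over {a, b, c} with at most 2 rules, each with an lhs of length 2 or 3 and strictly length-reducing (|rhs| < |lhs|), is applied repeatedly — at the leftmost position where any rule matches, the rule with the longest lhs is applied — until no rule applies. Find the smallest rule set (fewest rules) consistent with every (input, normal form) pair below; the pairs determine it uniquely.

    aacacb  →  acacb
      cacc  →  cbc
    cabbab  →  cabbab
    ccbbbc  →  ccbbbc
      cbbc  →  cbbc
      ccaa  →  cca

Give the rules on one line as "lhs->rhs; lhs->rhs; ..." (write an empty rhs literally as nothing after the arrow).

aa->a; acc->bc

  | aacacb => acacb
  | cacc => cbc
  | cabbab
  | ccbbbc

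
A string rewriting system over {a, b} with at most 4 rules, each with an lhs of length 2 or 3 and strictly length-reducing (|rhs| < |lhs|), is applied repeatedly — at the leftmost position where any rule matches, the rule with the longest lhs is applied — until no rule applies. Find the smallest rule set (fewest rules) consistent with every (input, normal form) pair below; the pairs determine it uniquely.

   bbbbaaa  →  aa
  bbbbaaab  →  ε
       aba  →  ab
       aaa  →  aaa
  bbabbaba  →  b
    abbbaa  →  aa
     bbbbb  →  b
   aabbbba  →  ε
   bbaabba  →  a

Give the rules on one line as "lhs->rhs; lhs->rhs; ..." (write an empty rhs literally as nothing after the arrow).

  | bbbbaaa => bbbaaa => bbaaa => aa
  | bbbbaaab => bbbaaab => bbaaab => aab => ε
  | aba => ab
  | aaa

aab->; ba->b; bb->b; bba->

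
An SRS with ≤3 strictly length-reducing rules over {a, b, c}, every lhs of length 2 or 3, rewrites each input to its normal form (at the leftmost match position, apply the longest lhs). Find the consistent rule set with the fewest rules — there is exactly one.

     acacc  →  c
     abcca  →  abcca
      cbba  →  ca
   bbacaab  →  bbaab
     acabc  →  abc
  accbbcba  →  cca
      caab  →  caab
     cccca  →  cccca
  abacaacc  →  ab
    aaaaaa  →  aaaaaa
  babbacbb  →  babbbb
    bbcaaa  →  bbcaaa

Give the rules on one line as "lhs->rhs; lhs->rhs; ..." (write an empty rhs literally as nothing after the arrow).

  | acacc => acc => c
  | abcca
  | cbba => cba => ca
  | bbacaab => bbaab

ac->; cb->c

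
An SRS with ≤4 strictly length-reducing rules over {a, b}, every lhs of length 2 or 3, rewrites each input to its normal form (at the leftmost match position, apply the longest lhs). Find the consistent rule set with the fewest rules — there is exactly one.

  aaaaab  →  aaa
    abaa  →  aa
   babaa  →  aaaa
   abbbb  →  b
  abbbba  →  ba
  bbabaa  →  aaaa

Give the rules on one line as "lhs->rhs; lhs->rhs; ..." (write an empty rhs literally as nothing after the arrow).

  | aaaaab => aaa
  | abaa => aa
  | babaa => aaaa
  | abbbb => bbb => bb => b

aab->; ab->; bab->aa; bb->b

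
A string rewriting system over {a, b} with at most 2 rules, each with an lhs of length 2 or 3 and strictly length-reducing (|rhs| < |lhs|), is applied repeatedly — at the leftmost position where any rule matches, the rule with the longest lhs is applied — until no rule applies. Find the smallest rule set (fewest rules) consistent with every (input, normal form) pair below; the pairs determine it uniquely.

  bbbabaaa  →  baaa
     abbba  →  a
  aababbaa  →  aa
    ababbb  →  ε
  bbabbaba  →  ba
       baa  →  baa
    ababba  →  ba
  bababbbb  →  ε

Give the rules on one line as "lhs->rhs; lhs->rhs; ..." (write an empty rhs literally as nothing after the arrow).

ab->; bb->

  | bbbabaaa => babaaa => baaa
  | abbba => bba => a
  | aababbaa => aabbaa => abaa => aa
  | ababbb => abbb => bb => ε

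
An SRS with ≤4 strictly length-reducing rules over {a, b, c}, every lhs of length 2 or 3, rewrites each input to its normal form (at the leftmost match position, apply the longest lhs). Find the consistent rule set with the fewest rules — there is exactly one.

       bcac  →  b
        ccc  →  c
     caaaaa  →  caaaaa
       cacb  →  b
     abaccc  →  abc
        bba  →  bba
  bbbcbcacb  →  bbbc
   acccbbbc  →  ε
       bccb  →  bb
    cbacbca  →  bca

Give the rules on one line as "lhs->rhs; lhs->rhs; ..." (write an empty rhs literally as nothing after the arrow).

  | bcac => bcc => b
  | ccc => c
  | caaaaa
  | cacb => ccb => b

ac->c; cb->c; cc->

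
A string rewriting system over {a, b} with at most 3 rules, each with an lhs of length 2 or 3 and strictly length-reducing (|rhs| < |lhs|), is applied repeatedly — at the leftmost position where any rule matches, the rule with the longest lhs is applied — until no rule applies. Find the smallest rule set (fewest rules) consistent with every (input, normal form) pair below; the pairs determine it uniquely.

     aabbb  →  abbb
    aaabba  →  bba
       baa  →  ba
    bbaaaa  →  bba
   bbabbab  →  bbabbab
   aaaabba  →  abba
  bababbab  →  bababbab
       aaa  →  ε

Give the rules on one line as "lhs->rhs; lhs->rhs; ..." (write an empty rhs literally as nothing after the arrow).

  | aabbb => abbb
  | aaabba => bba
  | baa => ba
  | bbaaaa => bba

aa->a; aaa->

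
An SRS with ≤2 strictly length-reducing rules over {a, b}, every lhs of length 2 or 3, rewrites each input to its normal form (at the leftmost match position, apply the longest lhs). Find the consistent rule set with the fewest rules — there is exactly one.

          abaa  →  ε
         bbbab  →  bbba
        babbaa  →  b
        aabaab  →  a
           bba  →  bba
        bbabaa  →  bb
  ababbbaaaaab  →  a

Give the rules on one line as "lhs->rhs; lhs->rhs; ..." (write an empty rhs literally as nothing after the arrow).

  | abaa => aaa => ε
  | bbbab => bbba
  | babbaa => babaa => baaa => b
  | aabaab => aaaab => ab => a

aaa->; ab->a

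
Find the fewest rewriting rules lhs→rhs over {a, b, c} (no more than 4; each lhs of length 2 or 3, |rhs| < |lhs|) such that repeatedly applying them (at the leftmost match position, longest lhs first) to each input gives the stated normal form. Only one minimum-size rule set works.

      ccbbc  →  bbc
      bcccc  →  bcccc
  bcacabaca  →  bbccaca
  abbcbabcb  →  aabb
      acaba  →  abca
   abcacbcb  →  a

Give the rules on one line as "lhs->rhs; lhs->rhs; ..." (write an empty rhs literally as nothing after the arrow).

  | ccbbc => cbbc => bbc
  | bcccc
  | bcacabaca => bcabcaca => bbccaca
  | abbcbabcb => abbbabcb => aabcb => aabb

bbb->; cab->bc; cb->b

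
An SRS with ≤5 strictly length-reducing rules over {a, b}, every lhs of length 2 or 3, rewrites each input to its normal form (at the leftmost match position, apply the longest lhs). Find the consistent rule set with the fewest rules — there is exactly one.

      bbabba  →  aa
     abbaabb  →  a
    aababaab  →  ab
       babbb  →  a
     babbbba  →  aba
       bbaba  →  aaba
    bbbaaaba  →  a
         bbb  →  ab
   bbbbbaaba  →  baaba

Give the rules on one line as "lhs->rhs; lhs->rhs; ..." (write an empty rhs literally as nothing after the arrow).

aaa->; abb->; bab->; bb->a

  | bbabba => aabba => aa
  | abbaabb => aabb => a
  | aababaab => aaaab => ab
  | babbb => bb => a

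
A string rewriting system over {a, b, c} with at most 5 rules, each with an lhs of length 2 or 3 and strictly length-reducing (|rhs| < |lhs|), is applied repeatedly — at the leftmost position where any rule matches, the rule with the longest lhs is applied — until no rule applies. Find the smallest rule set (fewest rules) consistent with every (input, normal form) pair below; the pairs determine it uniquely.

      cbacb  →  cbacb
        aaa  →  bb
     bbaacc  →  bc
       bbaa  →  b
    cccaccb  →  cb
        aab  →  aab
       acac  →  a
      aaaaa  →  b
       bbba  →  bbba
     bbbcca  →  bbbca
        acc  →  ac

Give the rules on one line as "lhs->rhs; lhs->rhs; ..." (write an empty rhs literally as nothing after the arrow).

aaa->bb; baa->; cac->; cc->c

  | cbacb
  | aaa => bb
  | bbaacc => bcc => bc
  | bbaa => b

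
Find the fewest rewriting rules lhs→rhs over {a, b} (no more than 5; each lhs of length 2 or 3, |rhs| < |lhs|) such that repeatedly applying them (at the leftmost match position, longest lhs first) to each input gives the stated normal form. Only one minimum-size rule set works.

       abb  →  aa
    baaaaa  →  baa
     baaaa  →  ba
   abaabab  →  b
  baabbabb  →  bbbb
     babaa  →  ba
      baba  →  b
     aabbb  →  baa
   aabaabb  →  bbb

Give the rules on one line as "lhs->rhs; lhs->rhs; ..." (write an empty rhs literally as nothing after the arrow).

  | abb => aa
  | baaaaa => baa
  | baaaa => ba
  | abaabab => abab => b

aaa->; aab->ba; aba->; abb->aa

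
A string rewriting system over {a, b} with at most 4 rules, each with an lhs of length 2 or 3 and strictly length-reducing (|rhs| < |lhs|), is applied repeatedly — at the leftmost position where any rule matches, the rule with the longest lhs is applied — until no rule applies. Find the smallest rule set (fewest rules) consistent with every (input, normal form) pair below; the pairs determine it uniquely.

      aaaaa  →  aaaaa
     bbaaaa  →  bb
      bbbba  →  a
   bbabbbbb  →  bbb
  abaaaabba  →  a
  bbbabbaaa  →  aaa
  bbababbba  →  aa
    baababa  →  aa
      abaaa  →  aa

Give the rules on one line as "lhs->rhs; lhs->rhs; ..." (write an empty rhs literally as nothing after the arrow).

  | aaaaa
  | bbaaaa => bbaa => bb
  | bbbba => bbba => bba => ba => a
  | bbabbbbb => babbbbb => abbbbb => bbb

abb->; ba->a; baa->b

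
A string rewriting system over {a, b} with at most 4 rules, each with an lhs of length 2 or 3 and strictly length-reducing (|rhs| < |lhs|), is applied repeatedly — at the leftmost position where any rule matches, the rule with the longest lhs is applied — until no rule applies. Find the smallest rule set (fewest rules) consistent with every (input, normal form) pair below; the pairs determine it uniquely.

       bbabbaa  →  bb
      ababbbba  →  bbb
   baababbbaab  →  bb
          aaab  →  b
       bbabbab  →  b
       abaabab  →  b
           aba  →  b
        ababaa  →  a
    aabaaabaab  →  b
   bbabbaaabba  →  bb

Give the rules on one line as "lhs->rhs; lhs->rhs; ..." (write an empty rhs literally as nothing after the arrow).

  | bbabbaa => bbaa => bba => bb
  | ababbbba => babbbba => bbba => bbb
  | baababbbaab => bababbbaab => abbbaab => bbbaab => bbbab => bb
  | aaab => aab => ab => b

aa->a; ab->b; ba->b; bab->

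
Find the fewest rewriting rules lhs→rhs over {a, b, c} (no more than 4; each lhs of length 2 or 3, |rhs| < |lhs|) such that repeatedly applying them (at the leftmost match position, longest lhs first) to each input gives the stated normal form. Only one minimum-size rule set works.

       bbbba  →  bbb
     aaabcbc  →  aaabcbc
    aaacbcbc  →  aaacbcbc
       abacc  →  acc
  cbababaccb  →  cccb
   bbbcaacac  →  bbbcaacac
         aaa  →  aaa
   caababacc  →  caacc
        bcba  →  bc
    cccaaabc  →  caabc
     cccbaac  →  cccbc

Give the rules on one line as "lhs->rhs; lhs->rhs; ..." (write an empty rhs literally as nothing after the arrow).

  | bbbba => bbb
  | aaabcbc
  | aaacbcbc
  | abacc => acc

ba->; baa->b; cca->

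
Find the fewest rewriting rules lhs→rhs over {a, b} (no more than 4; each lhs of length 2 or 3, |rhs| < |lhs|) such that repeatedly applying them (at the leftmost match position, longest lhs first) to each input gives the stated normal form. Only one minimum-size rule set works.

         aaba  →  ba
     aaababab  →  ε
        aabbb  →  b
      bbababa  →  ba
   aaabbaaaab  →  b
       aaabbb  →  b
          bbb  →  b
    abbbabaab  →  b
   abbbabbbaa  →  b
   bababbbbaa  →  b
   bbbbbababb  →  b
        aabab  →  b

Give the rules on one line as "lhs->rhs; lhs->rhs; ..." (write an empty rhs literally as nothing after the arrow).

aa->; ab->; bb->b

  | aaba => ba
  | aaababab => ababab => abab => ab => ε
  | aabbb => bbb => bb => b
  | bbababa => bababa => baba => ba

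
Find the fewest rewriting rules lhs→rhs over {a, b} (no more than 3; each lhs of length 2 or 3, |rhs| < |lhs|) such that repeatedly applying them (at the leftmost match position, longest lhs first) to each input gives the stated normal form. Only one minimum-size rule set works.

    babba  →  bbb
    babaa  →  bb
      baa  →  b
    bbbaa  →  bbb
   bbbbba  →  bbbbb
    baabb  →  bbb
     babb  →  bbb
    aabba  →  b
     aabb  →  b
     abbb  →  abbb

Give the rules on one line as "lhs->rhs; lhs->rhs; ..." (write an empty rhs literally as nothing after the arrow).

  | babba => bbba => bbb
  | babaa => bbaa => bba => bb
  | baa => ba => b
  | bbbaa => bbba => bbb

aab->; ba->b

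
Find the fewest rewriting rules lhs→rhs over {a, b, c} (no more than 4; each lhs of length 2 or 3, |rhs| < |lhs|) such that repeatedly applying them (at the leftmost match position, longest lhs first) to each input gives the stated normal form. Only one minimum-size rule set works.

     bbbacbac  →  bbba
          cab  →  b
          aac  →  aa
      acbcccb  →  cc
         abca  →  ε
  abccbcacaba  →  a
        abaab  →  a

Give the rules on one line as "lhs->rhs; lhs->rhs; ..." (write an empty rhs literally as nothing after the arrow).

  | bbbacbac => bbbabac => bbbac => bbba
  | cab => b
  | aac => aa
  | acbcccb => abcccb => cccb => cc

ab->; ac->a; ca->; cb->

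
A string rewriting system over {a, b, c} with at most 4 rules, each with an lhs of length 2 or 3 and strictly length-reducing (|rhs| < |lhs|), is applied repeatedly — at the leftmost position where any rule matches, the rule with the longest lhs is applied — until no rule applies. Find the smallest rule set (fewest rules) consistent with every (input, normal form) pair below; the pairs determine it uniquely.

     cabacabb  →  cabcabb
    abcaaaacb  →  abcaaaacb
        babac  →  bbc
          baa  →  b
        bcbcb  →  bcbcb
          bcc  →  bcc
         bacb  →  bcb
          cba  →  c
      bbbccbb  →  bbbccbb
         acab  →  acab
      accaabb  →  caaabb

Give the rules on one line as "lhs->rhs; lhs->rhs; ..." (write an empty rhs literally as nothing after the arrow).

  | cabacabb => cabcabb
  | abcaaaacb
  | babac => bbac => bbc
  | baa => ba => b

acc->ca; ba->b; cba->c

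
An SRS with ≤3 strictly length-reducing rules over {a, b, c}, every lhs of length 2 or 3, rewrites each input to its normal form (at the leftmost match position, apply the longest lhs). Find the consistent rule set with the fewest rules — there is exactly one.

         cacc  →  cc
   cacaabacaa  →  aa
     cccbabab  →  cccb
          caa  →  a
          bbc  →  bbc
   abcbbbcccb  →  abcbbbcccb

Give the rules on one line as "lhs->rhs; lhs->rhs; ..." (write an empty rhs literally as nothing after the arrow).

ba->; ca->

  | cacc => cc
  | cacaabacaa => caabacaa => abacaa => acaa => aa
  | cccbabab => cccbab => cccb
  | caa => a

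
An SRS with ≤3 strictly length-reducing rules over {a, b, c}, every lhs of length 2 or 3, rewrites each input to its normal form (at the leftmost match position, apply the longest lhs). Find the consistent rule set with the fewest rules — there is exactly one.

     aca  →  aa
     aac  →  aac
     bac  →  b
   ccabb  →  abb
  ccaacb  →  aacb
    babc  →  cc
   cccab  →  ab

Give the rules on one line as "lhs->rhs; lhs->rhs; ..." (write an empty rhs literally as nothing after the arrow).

bab->c; bac->b; ca->a

  | aca => aa
  | aac
  | bac => b
  | ccabb => cabb => abb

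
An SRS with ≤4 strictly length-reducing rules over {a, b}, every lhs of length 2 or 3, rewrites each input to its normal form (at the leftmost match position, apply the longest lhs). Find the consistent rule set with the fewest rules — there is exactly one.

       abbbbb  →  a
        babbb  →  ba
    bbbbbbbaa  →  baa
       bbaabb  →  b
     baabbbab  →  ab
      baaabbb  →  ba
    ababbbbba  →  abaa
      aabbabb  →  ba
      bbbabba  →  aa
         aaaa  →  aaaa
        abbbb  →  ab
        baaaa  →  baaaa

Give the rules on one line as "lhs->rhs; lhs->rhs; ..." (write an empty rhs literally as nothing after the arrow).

aab->; bb->; bbb->

  | abbbbb => abb => a
  | babbb => ba
  | bbbbbbbaa => bbbbaa => baa
  | bbaabb => aabb => b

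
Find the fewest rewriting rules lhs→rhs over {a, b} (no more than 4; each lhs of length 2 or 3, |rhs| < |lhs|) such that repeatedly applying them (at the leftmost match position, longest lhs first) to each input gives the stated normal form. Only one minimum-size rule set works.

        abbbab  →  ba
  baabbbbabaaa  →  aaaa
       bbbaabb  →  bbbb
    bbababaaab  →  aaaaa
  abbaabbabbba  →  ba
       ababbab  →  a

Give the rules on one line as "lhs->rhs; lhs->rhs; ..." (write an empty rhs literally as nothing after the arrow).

  | abbbab => bbbab => bab => ba
  | baabbbbabaaa => bbbbbbabaaa => bbbbabaaa => bbabaaa => abaaa => aaaa
  | bbbaabb => baabb => bbbb
  | bbababaaab => ababaaab => aabaaab => aaaaab => aaaaa

ab->a; abb->bb; baa->bb; bba->a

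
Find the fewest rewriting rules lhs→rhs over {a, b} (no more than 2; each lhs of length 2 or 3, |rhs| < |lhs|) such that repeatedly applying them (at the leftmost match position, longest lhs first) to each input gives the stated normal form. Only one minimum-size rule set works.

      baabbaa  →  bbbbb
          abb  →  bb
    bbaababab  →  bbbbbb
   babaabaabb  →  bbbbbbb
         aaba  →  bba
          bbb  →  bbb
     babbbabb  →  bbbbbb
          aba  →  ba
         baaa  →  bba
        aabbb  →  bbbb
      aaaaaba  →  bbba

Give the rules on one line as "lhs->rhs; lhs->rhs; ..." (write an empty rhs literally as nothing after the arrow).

  | baabbaa => bbbbaa => bbbbb
  | abb => bb
  | bbaababab => bbbbabab => bbbbbab => bbbbbb
  | babaabaabb => bbaabaabb => bbbbaabb => bbbbbbb

aa->b; ab->b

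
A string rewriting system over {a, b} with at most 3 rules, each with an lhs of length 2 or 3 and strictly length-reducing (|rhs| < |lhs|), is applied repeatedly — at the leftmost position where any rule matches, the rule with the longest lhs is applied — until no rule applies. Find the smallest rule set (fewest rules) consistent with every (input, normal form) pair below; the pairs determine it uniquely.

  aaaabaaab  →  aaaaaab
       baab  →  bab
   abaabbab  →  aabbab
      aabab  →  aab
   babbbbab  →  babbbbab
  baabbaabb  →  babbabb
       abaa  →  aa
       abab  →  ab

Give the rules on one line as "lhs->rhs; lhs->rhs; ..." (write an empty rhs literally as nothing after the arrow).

aba->a; baa->ba

  | aaaabaaab => aaaaaab
  | baab => bab
  | abaabbab => aabbab
  | aabab => aab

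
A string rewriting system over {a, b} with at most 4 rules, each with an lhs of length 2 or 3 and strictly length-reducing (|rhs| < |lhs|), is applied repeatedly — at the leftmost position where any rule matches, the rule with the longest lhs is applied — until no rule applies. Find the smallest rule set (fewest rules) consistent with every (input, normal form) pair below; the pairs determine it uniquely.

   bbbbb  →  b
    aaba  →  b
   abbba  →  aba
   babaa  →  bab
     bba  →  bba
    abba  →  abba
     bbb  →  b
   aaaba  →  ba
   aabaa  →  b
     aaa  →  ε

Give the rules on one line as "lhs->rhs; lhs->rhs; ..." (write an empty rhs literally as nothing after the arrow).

  | bbbbb => bbb => b
  | aaba => baa => b
  | abbba => aba
  | babaa => bab

aa->; aaa->; aab->ba; bbb->b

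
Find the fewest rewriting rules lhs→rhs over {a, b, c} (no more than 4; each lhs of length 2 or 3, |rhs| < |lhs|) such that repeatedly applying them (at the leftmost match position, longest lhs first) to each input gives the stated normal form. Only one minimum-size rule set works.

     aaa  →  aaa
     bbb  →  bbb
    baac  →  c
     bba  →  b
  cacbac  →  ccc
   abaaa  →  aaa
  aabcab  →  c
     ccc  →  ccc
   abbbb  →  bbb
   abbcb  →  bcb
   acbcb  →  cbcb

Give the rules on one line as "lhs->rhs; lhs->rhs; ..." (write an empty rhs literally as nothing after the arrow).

ab->; ac->c; ba->

  | aaa
  | bbb
  | baac => ac => c
  | bba => b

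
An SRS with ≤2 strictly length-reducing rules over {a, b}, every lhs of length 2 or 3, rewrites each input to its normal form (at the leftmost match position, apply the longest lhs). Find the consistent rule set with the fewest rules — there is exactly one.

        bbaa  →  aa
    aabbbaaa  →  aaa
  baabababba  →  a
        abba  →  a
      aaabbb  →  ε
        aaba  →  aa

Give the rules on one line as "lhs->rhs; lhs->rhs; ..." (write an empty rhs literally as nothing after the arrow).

  | bbaa => baa => aa
  | aabbbaaa => abbaaa => baaa => aaa
  | baabababba => aabababba => aababba => aabba => aba => a
  | abba => ba => a

ab->; ba->a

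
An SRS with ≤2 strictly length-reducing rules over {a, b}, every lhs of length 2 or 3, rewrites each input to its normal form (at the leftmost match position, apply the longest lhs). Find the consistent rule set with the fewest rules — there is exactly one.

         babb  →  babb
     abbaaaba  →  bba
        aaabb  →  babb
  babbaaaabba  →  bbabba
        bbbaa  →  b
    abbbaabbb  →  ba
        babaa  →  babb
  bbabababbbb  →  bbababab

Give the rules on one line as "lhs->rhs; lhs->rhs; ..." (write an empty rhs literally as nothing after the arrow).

  | babb
  | abbaaaba => abbbaba => aaba => bba
  | aaabb => babb
  | babbaaaabba => babbbaabba => baaabba => bbabba

aa->b; bbb->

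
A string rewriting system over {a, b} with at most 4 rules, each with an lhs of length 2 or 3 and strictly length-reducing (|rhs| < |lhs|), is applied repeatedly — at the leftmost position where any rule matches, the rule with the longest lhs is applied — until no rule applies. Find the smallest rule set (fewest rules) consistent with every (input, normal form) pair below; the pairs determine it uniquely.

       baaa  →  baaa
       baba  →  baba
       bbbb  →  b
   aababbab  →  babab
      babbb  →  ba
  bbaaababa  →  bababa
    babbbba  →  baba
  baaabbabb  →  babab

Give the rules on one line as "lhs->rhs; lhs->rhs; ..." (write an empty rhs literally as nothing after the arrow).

aab->b; bb->b; bbb->

  | baaa
  | baba
  | bbbb => b
  | aababbab => babbab => babab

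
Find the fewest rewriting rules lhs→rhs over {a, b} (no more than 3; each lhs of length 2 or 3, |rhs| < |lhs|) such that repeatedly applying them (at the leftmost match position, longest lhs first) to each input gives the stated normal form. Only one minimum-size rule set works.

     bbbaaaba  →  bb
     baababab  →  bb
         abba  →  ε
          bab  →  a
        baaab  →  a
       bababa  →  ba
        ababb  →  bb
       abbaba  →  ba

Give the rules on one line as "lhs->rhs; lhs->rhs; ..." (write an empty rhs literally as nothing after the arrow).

  | bbbaaaba => bbbaba => bbaa => bb
  | baababab => bbabab => baab => bb
  | abba => aba => aa => ε
  | bab => a

aa->; ab->a; bab->a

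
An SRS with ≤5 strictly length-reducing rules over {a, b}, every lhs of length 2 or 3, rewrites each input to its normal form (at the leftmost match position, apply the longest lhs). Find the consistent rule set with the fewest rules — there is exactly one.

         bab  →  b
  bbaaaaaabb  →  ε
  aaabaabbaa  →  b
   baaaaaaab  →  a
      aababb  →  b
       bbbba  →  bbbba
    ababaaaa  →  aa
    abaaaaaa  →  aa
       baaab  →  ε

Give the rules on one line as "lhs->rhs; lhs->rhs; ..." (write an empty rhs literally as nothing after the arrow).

aaa->; ab->; aba->; baa->

  | bab => b
  | bbaaaaaabb => baaaabb => aabb => ab => ε
  | aaabaabbaa => baabbaa => bbaa => b
  | baaaaaaab => aaaaab => aab => a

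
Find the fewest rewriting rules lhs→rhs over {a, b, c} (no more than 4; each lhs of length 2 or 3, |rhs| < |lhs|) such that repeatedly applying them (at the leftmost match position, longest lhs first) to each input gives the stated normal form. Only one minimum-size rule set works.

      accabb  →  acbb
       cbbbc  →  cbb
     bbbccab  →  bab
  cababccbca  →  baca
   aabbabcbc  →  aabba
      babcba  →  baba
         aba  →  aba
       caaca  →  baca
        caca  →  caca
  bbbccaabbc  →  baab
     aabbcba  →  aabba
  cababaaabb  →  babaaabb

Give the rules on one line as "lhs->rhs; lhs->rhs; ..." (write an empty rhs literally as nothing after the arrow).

bc->; caa->ba; cab->b

  | accabb => acbb
  | cbbbc => cbb
  | bbbccab => bbcab => bab
  | cababccbca => babccbca => bacbca => baca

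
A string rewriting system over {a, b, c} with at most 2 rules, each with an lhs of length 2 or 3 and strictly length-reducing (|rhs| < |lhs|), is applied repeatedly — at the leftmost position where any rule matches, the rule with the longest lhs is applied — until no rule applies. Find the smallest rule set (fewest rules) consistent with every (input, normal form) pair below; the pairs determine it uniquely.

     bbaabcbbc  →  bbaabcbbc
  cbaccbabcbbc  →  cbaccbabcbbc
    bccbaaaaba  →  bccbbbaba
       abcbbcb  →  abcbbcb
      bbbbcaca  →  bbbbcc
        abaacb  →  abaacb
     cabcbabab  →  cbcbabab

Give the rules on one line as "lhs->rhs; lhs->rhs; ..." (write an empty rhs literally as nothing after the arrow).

aaa->bb; ca->c

  | bbaabcbbc
  | cbaccbabcbbc
  | bccbaaaaba => bccbbbaba
  | abcbbcb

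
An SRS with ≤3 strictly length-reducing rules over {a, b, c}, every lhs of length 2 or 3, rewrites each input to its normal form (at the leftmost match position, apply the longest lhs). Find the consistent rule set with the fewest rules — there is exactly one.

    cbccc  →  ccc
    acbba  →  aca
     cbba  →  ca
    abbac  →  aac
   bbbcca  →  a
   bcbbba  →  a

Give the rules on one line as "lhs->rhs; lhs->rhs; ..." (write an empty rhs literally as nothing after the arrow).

  | cbccc => ccc
  | acbba => acba => aca
  | cbba => cba => ca
  | abbac => abac => aac

ba->a; bc->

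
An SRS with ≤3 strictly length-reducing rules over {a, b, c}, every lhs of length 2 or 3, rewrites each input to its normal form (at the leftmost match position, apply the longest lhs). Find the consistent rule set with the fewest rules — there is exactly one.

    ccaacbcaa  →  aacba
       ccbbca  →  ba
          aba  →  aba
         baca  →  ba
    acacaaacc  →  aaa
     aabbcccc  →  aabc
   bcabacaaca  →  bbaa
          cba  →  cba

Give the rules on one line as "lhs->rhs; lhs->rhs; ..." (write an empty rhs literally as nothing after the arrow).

  | ccaacbcaa => aacbcaa => aacba
  | ccbbca => bbca => ba
  | aba
  | baca => ba

bbc->b; ca->; cc->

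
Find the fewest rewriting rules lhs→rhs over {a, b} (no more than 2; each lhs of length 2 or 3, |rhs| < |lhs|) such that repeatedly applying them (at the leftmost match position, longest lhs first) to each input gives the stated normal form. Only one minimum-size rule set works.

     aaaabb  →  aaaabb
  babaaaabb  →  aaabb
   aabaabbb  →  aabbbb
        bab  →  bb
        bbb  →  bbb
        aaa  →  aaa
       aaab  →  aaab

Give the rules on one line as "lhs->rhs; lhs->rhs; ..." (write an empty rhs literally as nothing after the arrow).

  | aaaabb
  | babaaaabb => bbaaaabb => aaabb
  | aabaabbb => aababbb => aabbbb
  | bab => bb

ba->b; bba->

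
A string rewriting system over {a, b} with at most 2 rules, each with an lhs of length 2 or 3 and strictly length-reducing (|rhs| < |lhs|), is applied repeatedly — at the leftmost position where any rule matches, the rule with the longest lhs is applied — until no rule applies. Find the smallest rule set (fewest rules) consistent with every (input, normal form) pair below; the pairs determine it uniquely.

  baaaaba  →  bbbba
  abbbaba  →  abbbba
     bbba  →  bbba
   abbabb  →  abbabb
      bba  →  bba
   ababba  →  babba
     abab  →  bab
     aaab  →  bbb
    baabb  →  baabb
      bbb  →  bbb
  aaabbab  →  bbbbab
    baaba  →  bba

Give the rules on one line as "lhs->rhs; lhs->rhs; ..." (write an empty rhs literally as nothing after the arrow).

aaa->bb; aba->ba

  | baaaaba => bbbaba => bbbba
  | abbbaba => abbbba
  | bbba
  | abbabb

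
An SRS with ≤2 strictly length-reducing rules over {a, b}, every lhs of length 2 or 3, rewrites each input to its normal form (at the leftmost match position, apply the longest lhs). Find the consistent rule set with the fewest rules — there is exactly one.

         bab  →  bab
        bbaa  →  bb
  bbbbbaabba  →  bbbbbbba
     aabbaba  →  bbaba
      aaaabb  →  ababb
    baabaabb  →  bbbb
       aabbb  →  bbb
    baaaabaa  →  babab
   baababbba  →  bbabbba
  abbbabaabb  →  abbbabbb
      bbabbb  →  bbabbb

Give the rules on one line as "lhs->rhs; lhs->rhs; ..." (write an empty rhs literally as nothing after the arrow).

  | bab
  | bbaa => bb
  | bbbbbaabba => bbbbbbba
  | aabbaba => bbaba

aa->; aaa->ab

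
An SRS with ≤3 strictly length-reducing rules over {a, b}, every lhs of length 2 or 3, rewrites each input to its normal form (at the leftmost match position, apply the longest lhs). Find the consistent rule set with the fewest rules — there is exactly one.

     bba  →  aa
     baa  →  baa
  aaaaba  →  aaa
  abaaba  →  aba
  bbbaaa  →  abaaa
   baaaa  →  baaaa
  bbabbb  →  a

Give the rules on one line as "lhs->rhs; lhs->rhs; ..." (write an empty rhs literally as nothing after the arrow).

aab->; bb->a

  | bba => aa
  | baa
  | aaaaba => aaa
  | abaaba => aba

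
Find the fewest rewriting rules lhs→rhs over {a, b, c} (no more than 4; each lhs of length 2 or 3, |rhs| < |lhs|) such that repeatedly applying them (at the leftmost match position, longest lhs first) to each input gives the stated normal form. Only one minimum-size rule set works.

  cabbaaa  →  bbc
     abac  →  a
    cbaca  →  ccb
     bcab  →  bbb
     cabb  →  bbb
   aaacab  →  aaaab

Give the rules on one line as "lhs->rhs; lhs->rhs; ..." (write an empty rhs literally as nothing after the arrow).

ac->a; ba->c; ca->b

  | cabbaaa => bbbaaa => bbcaa => bbba => bbc
  | abac => acc => ac => a
  | cbaca => ccca => ccb
  | bcab => bbb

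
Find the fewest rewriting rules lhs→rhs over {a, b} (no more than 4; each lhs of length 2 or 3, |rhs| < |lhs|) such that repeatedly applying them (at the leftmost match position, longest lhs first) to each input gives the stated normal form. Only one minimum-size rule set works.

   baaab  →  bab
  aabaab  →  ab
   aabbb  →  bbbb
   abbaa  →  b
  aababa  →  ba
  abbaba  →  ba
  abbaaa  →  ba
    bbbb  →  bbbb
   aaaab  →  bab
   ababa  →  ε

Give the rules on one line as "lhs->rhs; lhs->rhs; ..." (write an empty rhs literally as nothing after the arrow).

  | baaab => baab => bab
  | aabaab => bbaab => ab
  | aabbb => bbbb
  | abbaa => aa => b

aa->b; aba->ba; baa->ba; bba->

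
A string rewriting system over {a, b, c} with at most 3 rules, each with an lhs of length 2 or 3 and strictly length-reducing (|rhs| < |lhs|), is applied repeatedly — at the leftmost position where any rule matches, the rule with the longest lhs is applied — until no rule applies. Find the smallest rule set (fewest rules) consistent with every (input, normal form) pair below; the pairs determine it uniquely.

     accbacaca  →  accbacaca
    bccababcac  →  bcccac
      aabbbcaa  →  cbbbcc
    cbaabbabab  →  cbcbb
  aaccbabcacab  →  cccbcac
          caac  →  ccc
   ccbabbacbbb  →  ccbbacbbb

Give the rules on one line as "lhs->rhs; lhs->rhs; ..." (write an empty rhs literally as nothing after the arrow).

aa->c; ab->

  | accbacaca
  | bccababcac => bccabcac => bcccac
  | aabbbcaa => cbbbcaa => cbbbcc
  | cbaabbabab => cbcbbabab => cbcbbab => cbcbb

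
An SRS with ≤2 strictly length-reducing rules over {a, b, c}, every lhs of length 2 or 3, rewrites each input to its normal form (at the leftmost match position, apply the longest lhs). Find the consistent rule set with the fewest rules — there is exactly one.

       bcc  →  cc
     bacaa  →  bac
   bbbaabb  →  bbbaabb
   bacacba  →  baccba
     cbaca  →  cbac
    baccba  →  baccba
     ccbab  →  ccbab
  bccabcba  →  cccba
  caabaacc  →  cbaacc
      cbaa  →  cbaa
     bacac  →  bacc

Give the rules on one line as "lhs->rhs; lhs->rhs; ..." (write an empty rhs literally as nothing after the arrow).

bc->c; ca->c

  | bcc => cc
  | bacaa => baca => bac
  | bbbaabb
  | bacacba => baccba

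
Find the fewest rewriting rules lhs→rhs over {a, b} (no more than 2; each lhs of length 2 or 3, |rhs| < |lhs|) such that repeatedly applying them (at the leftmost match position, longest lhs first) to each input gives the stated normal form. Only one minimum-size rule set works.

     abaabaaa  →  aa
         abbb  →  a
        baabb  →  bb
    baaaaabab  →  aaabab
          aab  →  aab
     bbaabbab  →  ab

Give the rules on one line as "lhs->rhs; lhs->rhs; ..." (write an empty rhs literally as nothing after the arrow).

  | abaabaaa => abaaa => aa
  | abbb => a
  | baabb => bb
  | baaaaabab => aaabab

baa->; bbb->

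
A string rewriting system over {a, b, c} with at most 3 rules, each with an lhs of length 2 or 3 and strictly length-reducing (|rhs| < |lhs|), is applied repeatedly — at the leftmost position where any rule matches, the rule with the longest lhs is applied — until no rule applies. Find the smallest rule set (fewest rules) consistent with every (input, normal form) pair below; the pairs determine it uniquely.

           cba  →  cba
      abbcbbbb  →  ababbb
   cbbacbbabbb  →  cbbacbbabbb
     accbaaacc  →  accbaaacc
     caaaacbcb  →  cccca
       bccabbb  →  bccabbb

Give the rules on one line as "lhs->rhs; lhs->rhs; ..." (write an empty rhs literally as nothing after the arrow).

  | cba
  | abbcbbbb => ababbb
  | cbbacbbabbb
  | accbaaacc

bcb->a; caa->cc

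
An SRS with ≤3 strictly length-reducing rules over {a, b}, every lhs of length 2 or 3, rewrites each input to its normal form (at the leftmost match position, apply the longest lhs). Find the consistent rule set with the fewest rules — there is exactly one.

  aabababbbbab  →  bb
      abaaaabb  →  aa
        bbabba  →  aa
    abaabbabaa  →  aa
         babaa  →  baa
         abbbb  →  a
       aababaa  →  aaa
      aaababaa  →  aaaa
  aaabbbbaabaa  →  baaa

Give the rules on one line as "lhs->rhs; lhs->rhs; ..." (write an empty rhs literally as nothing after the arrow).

ab->; bbb->a

  | aabababbbbab => aababbbbab => aabbbbab => abbbab => bbab => bb
  | abaaaabb => aaaabb => aaab => aa
  | bbabba => bbba => aa
  | abaabbabaa => aabbabaa => ababaa => abaa => aa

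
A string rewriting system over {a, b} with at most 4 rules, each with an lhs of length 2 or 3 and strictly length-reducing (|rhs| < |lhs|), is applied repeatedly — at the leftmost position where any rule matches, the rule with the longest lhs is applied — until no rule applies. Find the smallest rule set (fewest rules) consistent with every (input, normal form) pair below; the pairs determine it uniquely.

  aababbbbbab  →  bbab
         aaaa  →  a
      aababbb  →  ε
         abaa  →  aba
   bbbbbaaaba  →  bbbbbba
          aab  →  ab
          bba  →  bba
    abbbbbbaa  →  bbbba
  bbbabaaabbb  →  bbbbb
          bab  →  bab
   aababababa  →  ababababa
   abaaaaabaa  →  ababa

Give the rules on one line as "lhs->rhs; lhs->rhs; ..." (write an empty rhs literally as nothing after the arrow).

aa->a; aaa->; abb->

  | aababbbbbab => ababbbbbab => abbbbab => bbab
  | aaaa => a
  | aababbb => ababbb => abb => ε
  | abaa => aba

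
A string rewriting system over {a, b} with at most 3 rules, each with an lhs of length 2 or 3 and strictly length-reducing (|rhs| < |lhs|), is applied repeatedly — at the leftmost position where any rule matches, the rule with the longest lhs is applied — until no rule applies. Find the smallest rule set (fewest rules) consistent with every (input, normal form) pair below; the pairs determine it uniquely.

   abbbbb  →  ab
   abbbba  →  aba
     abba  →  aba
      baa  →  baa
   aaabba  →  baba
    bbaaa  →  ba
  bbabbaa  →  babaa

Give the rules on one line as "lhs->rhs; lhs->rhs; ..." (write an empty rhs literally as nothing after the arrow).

aaa->ba; bb->b

  | abbbbb => abbbb => abbb => abb => ab
  | abbbba => abbba => abba => aba
  | abba => aba
  | baa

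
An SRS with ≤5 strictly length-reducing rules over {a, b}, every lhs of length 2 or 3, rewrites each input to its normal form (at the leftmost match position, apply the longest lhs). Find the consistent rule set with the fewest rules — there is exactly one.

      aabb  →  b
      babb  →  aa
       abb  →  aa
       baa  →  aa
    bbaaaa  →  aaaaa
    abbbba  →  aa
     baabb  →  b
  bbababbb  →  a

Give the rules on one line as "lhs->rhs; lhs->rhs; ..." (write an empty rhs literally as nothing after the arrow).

aab->; ba->a; bb->a; bbb->

  | aabb => b
  | babb => abb => aa
  | abb => aa
  | baa => aa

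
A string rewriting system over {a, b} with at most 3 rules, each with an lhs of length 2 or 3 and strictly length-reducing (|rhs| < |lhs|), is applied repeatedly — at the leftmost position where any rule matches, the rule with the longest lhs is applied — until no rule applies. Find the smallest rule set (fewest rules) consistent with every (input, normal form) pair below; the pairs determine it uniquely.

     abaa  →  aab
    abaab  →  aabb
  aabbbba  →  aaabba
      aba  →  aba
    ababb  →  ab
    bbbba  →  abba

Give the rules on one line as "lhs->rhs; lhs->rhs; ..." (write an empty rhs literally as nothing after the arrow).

baa->ab; bab->; bbb->ab

  | abaa => aab
  | abaab => aabb
  | aabbbba => aaabba
  | aba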